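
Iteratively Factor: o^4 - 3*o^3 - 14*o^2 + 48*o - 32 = (o - 4)*(o^3 + o^2 - 10*o + 8) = (o - 4)*(o + 4)*(o^2 - 3*o + 2) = (o - 4)*(o - 1)*(o + 4)*(o - 2)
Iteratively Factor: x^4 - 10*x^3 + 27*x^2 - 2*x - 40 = (x - 5)*(x^3 - 5*x^2 + 2*x + 8) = (x - 5)*(x - 4)*(x^2 - x - 2) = (x - 5)*(x - 4)*(x - 2)*(x + 1)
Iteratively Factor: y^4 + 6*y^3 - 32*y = (y - 2)*(y^3 + 8*y^2 + 16*y) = (y - 2)*(y + 4)*(y^2 + 4*y) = y*(y - 2)*(y + 4)*(y + 4)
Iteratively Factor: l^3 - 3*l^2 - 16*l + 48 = (l - 3)*(l^2 - 16) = (l - 3)*(l + 4)*(l - 4)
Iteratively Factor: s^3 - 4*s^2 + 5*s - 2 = (s - 1)*(s^2 - 3*s + 2) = (s - 1)^2*(s - 2)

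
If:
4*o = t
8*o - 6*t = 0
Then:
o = 0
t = 0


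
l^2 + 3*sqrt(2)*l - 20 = (l - 2*sqrt(2))*(l + 5*sqrt(2))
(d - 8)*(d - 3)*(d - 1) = d^3 - 12*d^2 + 35*d - 24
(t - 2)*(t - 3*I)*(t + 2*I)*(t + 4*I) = t^4 - 2*t^3 + 3*I*t^3 + 10*t^2 - 6*I*t^2 - 20*t + 24*I*t - 48*I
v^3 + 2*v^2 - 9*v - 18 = (v - 3)*(v + 2)*(v + 3)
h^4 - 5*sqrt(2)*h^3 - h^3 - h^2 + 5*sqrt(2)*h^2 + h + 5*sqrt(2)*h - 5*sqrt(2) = (h - 1)^2*(h + 1)*(h - 5*sqrt(2))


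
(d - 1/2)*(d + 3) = d^2 + 5*d/2 - 3/2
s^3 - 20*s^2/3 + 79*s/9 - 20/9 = (s - 5)*(s - 4/3)*(s - 1/3)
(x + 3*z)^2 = x^2 + 6*x*z + 9*z^2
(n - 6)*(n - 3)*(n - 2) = n^3 - 11*n^2 + 36*n - 36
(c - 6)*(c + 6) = c^2 - 36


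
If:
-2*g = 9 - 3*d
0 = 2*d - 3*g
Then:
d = 27/5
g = 18/5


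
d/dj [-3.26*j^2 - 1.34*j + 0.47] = -6.52*j - 1.34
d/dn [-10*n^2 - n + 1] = -20*n - 1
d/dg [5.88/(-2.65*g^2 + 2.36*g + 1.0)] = (31.164*g - 13.8768)/(-2.65*g^2 + 2.36*g + 1.0)^2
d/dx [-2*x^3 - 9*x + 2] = -6*x^2 - 9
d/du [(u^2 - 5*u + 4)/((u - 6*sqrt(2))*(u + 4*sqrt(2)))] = (-2*sqrt(2)*u^2 + 5*u^2 - 104*u + 8*sqrt(2) + 240)/(u^4 - 4*sqrt(2)*u^3 - 88*u^2 + 192*sqrt(2)*u + 2304)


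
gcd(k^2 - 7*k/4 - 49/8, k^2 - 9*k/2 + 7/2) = k - 7/2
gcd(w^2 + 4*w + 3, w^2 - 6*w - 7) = w + 1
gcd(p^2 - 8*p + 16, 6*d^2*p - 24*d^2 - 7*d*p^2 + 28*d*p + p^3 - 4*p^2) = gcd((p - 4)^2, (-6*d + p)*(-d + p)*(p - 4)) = p - 4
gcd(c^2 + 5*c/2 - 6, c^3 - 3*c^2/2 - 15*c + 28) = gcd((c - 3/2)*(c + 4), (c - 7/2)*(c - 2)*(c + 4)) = c + 4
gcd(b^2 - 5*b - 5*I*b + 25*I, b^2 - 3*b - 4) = 1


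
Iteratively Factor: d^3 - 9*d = (d + 3)*(d^2 - 3*d) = d*(d + 3)*(d - 3)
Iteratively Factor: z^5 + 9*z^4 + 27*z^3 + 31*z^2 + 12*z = (z + 3)*(z^4 + 6*z^3 + 9*z^2 + 4*z) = (z + 1)*(z + 3)*(z^3 + 5*z^2 + 4*z) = (z + 1)*(z + 3)*(z + 4)*(z^2 + z) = z*(z + 1)*(z + 3)*(z + 4)*(z + 1)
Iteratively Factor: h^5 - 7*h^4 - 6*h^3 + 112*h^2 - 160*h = (h)*(h^4 - 7*h^3 - 6*h^2 + 112*h - 160) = h*(h - 4)*(h^3 - 3*h^2 - 18*h + 40) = h*(h - 5)*(h - 4)*(h^2 + 2*h - 8) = h*(h - 5)*(h - 4)*(h - 2)*(h + 4)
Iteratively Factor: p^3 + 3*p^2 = (p + 3)*(p^2) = p*(p + 3)*(p)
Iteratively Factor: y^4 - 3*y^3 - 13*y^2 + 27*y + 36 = (y + 1)*(y^3 - 4*y^2 - 9*y + 36) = (y + 1)*(y + 3)*(y^2 - 7*y + 12) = (y - 3)*(y + 1)*(y + 3)*(y - 4)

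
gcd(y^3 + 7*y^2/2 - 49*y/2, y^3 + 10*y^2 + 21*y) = y^2 + 7*y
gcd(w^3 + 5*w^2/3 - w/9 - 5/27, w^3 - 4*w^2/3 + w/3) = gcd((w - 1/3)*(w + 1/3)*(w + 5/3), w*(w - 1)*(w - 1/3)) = w - 1/3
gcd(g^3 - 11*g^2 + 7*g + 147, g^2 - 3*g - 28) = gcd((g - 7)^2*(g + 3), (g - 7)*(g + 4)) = g - 7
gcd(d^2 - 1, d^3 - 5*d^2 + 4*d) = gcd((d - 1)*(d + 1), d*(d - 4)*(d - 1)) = d - 1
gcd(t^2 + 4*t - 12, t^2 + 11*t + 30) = t + 6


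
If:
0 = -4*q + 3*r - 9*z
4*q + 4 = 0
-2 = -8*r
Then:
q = -1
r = 1/4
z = 19/36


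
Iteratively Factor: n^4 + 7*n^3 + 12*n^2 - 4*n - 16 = (n - 1)*(n^3 + 8*n^2 + 20*n + 16) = (n - 1)*(n + 2)*(n^2 + 6*n + 8) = (n - 1)*(n + 2)^2*(n + 4)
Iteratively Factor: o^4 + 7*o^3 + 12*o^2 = (o + 3)*(o^3 + 4*o^2) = o*(o + 3)*(o^2 + 4*o) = o^2*(o + 3)*(o + 4)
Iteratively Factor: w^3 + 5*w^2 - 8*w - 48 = (w + 4)*(w^2 + w - 12) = (w + 4)^2*(w - 3)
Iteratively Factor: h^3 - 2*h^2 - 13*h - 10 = (h + 2)*(h^2 - 4*h - 5) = (h + 1)*(h + 2)*(h - 5)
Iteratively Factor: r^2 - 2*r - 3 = (r + 1)*(r - 3)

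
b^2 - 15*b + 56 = (b - 8)*(b - 7)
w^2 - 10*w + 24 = (w - 6)*(w - 4)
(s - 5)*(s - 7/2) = s^2 - 17*s/2 + 35/2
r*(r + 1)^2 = r^3 + 2*r^2 + r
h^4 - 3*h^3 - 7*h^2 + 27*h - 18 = (h - 3)*(h - 2)*(h - 1)*(h + 3)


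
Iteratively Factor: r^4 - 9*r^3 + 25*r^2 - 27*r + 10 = (r - 2)*(r^3 - 7*r^2 + 11*r - 5) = (r - 2)*(r - 1)*(r^2 - 6*r + 5) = (r - 2)*(r - 1)^2*(r - 5)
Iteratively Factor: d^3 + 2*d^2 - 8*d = (d + 4)*(d^2 - 2*d) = d*(d + 4)*(d - 2)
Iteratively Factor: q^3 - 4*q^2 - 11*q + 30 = (q + 3)*(q^2 - 7*q + 10) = (q - 2)*(q + 3)*(q - 5)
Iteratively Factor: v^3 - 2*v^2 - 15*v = (v + 3)*(v^2 - 5*v) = v*(v + 3)*(v - 5)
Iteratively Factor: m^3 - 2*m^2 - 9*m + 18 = (m + 3)*(m^2 - 5*m + 6) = (m - 2)*(m + 3)*(m - 3)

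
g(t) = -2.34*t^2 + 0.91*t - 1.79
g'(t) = 0.91 - 4.68*t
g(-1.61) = -9.32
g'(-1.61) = 8.44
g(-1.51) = -8.50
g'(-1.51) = 7.98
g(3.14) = -22.00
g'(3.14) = -13.79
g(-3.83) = -39.60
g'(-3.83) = 18.83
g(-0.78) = -3.92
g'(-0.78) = 4.56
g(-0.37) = -2.45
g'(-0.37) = 2.64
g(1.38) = -4.99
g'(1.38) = -5.55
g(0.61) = -2.11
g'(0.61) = -1.94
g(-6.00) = -91.49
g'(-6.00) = 28.99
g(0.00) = -1.79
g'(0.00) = 0.91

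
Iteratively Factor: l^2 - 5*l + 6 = (l - 3)*(l - 2)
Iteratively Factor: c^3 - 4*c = (c - 2)*(c^2 + 2*c) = (c - 2)*(c + 2)*(c)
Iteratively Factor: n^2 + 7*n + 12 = (n + 4)*(n + 3)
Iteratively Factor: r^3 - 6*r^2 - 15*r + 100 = (r - 5)*(r^2 - r - 20) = (r - 5)^2*(r + 4)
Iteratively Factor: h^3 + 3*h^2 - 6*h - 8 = (h + 1)*(h^2 + 2*h - 8) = (h + 1)*(h + 4)*(h - 2)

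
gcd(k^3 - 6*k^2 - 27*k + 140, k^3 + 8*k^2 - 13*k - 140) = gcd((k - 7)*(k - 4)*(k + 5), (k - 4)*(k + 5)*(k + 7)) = k^2 + k - 20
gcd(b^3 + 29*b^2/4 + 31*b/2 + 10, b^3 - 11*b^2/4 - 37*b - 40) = b^2 + 21*b/4 + 5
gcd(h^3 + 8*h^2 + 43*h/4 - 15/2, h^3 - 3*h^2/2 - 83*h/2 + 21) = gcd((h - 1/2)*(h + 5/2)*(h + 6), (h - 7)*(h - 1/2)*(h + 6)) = h^2 + 11*h/2 - 3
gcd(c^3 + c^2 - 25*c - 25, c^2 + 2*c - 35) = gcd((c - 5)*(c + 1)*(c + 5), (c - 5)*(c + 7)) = c - 5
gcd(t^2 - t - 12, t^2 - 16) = t - 4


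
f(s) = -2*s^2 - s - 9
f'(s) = -4*s - 1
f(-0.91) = -9.75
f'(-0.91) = 2.64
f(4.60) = -55.92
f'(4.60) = -19.40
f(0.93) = -11.66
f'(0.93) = -4.72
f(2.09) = -19.83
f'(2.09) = -9.36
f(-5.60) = -66.12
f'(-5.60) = 21.40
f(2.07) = -19.64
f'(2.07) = -9.28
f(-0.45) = -8.96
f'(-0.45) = 0.80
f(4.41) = -52.31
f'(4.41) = -18.64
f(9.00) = -180.00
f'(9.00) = -37.00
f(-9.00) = -162.00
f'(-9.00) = 35.00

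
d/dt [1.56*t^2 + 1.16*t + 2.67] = 3.12*t + 1.16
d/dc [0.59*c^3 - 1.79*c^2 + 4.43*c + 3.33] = 1.77*c^2 - 3.58*c + 4.43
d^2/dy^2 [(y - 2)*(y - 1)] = 2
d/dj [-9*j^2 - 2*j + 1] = -18*j - 2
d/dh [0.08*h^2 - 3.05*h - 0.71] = 0.16*h - 3.05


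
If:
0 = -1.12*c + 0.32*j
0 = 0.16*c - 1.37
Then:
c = 8.56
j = 29.97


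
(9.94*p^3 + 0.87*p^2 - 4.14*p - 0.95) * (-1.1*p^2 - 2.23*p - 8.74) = -10.934*p^5 - 23.1232*p^4 - 84.2617*p^3 + 2.6734*p^2 + 38.3021*p + 8.303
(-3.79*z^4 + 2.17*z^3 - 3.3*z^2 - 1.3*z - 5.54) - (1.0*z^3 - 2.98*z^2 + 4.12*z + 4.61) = -3.79*z^4 + 1.17*z^3 - 0.32*z^2 - 5.42*z - 10.15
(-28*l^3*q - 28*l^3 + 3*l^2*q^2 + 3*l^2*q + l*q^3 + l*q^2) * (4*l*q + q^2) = -112*l^4*q^2 - 112*l^4*q - 16*l^3*q^3 - 16*l^3*q^2 + 7*l^2*q^4 + 7*l^2*q^3 + l*q^5 + l*q^4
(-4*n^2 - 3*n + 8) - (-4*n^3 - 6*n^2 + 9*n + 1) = 4*n^3 + 2*n^2 - 12*n + 7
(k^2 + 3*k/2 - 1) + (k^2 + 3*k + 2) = 2*k^2 + 9*k/2 + 1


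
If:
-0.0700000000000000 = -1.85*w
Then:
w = 0.04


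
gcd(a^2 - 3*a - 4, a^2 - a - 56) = 1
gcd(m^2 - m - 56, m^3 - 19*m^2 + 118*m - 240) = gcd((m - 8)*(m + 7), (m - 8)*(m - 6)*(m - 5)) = m - 8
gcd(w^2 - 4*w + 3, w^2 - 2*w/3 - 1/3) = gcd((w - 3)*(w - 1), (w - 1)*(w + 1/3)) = w - 1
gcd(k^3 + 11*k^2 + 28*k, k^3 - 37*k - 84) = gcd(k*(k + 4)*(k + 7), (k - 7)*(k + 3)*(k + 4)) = k + 4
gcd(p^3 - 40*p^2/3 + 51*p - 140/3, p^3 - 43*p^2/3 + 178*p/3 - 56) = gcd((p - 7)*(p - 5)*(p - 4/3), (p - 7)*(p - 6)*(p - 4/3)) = p^2 - 25*p/3 + 28/3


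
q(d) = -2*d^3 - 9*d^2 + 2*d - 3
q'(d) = -6*d^2 - 18*d + 2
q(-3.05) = -36.08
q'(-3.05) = 1.09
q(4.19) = -299.75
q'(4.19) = -178.76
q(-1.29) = -16.26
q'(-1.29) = 15.24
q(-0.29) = -4.29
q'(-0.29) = 6.72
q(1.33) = -20.97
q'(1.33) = -32.55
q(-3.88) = -29.43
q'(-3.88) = -18.49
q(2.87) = -118.67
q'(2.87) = -99.08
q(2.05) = -53.95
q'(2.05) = -60.12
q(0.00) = -3.00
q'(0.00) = 2.00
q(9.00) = -2172.00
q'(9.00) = -646.00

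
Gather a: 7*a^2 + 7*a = 7*a^2 + 7*a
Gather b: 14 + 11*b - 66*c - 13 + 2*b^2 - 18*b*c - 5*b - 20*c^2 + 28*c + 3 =2*b^2 + b*(6 - 18*c) - 20*c^2 - 38*c + 4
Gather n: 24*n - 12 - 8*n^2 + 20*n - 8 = -8*n^2 + 44*n - 20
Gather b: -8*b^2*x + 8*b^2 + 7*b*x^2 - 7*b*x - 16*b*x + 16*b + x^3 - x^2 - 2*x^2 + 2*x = b^2*(8 - 8*x) + b*(7*x^2 - 23*x + 16) + x^3 - 3*x^2 + 2*x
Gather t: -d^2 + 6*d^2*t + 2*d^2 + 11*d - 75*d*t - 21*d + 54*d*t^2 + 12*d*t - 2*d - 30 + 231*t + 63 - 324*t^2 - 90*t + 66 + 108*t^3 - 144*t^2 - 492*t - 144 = d^2 - 12*d + 108*t^3 + t^2*(54*d - 468) + t*(6*d^2 - 63*d - 351) - 45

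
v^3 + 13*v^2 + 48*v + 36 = (v + 1)*(v + 6)^2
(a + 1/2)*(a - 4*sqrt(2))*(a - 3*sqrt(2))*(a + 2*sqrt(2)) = a^4 - 5*sqrt(2)*a^3 + a^3/2 - 4*a^2 - 5*sqrt(2)*a^2/2 - 2*a + 48*sqrt(2)*a + 24*sqrt(2)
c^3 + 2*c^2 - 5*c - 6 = (c - 2)*(c + 1)*(c + 3)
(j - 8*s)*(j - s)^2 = j^3 - 10*j^2*s + 17*j*s^2 - 8*s^3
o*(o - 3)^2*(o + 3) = o^4 - 3*o^3 - 9*o^2 + 27*o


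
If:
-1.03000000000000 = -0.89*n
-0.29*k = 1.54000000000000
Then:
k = -5.31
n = 1.16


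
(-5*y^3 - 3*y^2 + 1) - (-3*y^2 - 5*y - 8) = -5*y^3 + 5*y + 9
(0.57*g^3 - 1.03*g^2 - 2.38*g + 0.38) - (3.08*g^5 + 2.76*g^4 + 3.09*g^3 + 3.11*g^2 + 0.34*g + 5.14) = -3.08*g^5 - 2.76*g^4 - 2.52*g^3 - 4.14*g^2 - 2.72*g - 4.76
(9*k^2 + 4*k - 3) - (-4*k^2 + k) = 13*k^2 + 3*k - 3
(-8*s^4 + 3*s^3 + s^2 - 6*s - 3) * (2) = -16*s^4 + 6*s^3 + 2*s^2 - 12*s - 6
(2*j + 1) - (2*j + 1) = 0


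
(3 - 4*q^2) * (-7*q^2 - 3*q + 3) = 28*q^4 + 12*q^3 - 33*q^2 - 9*q + 9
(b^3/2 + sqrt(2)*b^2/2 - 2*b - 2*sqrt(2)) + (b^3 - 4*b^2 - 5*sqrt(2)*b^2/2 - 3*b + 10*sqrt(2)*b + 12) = 3*b^3/2 - 4*b^2 - 2*sqrt(2)*b^2 - 5*b + 10*sqrt(2)*b - 2*sqrt(2) + 12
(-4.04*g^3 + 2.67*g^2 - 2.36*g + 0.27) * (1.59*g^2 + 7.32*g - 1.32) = -6.4236*g^5 - 25.3275*g^4 + 21.1248*g^3 - 20.3703*g^2 + 5.0916*g - 0.3564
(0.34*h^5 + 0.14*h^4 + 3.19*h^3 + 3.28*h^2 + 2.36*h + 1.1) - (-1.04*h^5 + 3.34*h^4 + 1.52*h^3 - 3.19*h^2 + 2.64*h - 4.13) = 1.38*h^5 - 3.2*h^4 + 1.67*h^3 + 6.47*h^2 - 0.28*h + 5.23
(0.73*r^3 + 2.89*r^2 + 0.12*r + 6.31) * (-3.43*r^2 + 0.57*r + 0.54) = -2.5039*r^5 - 9.4966*r^4 + 1.6299*r^3 - 20.0143*r^2 + 3.6615*r + 3.4074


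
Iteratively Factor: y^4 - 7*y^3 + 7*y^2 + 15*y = (y + 1)*(y^3 - 8*y^2 + 15*y) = (y - 5)*(y + 1)*(y^2 - 3*y) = y*(y - 5)*(y + 1)*(y - 3)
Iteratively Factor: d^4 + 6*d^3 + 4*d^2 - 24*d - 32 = (d + 2)*(d^3 + 4*d^2 - 4*d - 16) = (d + 2)*(d + 4)*(d^2 - 4) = (d + 2)^2*(d + 4)*(d - 2)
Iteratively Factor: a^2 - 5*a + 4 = (a - 1)*(a - 4)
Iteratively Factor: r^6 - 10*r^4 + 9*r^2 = (r - 3)*(r^5 + 3*r^4 - r^3 - 3*r^2) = (r - 3)*(r + 1)*(r^4 + 2*r^3 - 3*r^2) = (r - 3)*(r + 1)*(r + 3)*(r^3 - r^2) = r*(r - 3)*(r + 1)*(r + 3)*(r^2 - r) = r^2*(r - 3)*(r + 1)*(r + 3)*(r - 1)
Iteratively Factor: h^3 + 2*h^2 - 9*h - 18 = (h + 3)*(h^2 - h - 6) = (h + 2)*(h + 3)*(h - 3)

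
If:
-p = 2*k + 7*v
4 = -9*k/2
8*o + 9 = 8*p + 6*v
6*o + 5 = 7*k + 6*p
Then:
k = -8/9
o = 556/81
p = 1415/162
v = -161/162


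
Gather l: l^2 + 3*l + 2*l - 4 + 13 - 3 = l^2 + 5*l + 6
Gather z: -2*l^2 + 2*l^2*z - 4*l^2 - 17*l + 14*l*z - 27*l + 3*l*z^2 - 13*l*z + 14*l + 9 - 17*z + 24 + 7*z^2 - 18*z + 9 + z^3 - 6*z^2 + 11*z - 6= -6*l^2 - 30*l + z^3 + z^2*(3*l + 1) + z*(2*l^2 + l - 24) + 36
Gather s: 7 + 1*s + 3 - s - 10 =0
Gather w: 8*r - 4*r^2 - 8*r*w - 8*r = -4*r^2 - 8*r*w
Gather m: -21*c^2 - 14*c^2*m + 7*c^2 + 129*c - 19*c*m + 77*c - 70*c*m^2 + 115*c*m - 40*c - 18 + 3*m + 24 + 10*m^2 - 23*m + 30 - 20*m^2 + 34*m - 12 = -14*c^2 + 166*c + m^2*(-70*c - 10) + m*(-14*c^2 + 96*c + 14) + 24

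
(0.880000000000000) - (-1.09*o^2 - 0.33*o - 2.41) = 1.09*o^2 + 0.33*o + 3.29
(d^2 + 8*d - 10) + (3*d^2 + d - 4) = 4*d^2 + 9*d - 14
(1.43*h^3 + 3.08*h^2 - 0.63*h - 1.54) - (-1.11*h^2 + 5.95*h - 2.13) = 1.43*h^3 + 4.19*h^2 - 6.58*h + 0.59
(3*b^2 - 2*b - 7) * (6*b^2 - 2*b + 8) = 18*b^4 - 18*b^3 - 14*b^2 - 2*b - 56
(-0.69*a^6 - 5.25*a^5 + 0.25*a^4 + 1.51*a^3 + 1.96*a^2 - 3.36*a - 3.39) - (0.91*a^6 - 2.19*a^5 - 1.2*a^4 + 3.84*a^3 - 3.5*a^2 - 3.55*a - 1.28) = -1.6*a^6 - 3.06*a^5 + 1.45*a^4 - 2.33*a^3 + 5.46*a^2 + 0.19*a - 2.11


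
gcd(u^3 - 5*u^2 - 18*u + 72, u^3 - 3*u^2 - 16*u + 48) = u^2 + u - 12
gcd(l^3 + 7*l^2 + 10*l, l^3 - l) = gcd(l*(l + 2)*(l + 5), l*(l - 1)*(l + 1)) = l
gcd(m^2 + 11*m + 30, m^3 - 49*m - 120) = m + 5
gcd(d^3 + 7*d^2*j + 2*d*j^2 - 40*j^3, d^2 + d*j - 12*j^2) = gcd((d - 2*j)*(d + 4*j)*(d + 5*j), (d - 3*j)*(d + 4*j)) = d + 4*j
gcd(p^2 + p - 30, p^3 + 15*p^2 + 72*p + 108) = p + 6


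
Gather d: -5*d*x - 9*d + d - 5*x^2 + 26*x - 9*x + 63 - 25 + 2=d*(-5*x - 8) - 5*x^2 + 17*x + 40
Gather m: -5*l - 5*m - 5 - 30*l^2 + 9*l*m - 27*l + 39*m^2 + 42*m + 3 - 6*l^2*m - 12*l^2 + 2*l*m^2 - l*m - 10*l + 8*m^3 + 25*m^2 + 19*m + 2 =-42*l^2 - 42*l + 8*m^3 + m^2*(2*l + 64) + m*(-6*l^2 + 8*l + 56)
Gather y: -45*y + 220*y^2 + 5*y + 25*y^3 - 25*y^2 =25*y^3 + 195*y^2 - 40*y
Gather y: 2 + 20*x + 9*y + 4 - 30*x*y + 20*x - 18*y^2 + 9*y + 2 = 40*x - 18*y^2 + y*(18 - 30*x) + 8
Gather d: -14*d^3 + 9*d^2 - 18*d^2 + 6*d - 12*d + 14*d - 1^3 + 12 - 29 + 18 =-14*d^3 - 9*d^2 + 8*d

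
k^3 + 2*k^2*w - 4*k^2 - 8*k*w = k*(k - 4)*(k + 2*w)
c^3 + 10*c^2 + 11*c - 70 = (c - 2)*(c + 5)*(c + 7)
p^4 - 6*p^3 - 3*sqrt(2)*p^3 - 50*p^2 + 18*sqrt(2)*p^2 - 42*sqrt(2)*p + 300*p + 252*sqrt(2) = (p - 6)*(p - 7*sqrt(2))*(p + sqrt(2))*(p + 3*sqrt(2))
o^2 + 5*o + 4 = (o + 1)*(o + 4)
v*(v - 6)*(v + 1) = v^3 - 5*v^2 - 6*v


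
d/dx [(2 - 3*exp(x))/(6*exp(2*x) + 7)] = (18*exp(2*x) - 24*exp(x) - 21)*exp(x)/(36*exp(4*x) + 84*exp(2*x) + 49)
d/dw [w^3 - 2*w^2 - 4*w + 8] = 3*w^2 - 4*w - 4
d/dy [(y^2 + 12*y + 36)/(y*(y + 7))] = (-5*y^2 - 72*y - 252)/(y^2*(y^2 + 14*y + 49))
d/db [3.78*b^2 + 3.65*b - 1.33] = 7.56*b + 3.65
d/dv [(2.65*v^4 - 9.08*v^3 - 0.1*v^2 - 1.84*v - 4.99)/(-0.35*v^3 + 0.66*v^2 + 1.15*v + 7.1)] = (-0.9275*v^6 + 3.498*v^5 + 3.1147*v^4 + 53.088*v^3 - 197.5441*v^2 + 5.1668*v - 7.3255)/(0.1225*v^6 - 0.462*v^5 - 0.3694*v^4 - 3.452*v^3 + 10.6945*v^2 + 16.33*v + 50.41)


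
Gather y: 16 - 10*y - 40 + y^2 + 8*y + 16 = y^2 - 2*y - 8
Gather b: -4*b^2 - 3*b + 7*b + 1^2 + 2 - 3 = -4*b^2 + 4*b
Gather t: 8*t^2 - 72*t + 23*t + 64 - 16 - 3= 8*t^2 - 49*t + 45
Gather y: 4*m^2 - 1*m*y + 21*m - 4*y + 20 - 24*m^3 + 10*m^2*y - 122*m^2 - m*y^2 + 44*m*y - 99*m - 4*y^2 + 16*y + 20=-24*m^3 - 118*m^2 - 78*m + y^2*(-m - 4) + y*(10*m^2 + 43*m + 12) + 40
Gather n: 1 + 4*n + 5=4*n + 6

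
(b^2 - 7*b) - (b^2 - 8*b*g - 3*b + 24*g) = 8*b*g - 4*b - 24*g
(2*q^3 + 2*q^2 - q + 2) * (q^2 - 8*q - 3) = 2*q^5 - 14*q^4 - 23*q^3 + 4*q^2 - 13*q - 6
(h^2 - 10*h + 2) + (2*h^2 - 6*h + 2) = 3*h^2 - 16*h + 4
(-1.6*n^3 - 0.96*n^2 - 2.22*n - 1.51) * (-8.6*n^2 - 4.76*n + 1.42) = 13.76*n^5 + 15.872*n^4 + 21.3896*n^3 + 22.19*n^2 + 4.0352*n - 2.1442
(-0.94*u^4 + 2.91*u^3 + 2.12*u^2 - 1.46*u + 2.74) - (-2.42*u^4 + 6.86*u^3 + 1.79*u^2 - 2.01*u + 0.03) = 1.48*u^4 - 3.95*u^3 + 0.33*u^2 + 0.55*u + 2.71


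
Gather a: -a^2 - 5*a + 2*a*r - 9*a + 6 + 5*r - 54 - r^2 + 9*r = -a^2 + a*(2*r - 14) - r^2 + 14*r - 48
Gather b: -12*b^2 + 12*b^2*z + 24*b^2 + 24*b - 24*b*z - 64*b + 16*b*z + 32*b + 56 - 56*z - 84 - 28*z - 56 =b^2*(12*z + 12) + b*(-8*z - 8) - 84*z - 84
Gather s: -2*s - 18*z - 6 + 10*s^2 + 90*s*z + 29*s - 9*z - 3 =10*s^2 + s*(90*z + 27) - 27*z - 9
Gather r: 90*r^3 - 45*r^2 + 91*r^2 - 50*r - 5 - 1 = 90*r^3 + 46*r^2 - 50*r - 6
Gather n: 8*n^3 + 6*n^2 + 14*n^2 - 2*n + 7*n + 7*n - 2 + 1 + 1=8*n^3 + 20*n^2 + 12*n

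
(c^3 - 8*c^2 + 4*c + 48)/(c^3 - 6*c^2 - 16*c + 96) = (c + 2)/(c + 4)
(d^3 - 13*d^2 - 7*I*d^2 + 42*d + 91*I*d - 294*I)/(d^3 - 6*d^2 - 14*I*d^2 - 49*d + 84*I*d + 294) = (d - 7)/(d - 7*I)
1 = 1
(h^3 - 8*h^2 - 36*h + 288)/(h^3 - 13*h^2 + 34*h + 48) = (h + 6)/(h + 1)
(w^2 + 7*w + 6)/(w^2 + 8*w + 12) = (w + 1)/(w + 2)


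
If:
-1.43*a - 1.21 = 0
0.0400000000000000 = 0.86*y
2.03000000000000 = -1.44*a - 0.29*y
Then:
No Solution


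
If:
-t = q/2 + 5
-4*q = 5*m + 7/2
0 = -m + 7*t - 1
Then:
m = 527/54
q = -353/27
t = 83/54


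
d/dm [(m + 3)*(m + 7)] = 2*m + 10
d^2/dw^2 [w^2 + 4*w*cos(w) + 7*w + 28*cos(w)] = -4*w*cos(w) - 8*sin(w) - 28*cos(w) + 2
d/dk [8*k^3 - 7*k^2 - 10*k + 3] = 24*k^2 - 14*k - 10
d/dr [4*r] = 4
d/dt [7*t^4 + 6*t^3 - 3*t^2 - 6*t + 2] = 28*t^3 + 18*t^2 - 6*t - 6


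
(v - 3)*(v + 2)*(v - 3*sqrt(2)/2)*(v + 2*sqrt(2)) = v^4 - v^3 + sqrt(2)*v^3/2 - 12*v^2 - sqrt(2)*v^2/2 - 3*sqrt(2)*v + 6*v + 36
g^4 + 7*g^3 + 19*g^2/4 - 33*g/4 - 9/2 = (g - 1)*(g + 1/2)*(g + 3/2)*(g + 6)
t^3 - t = t*(t - 1)*(t + 1)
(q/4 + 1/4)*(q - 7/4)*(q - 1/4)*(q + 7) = q^4/4 + 3*q^3/2 - 137*q^2/64 - 21*q/8 + 49/64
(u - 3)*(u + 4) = u^2 + u - 12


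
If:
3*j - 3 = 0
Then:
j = 1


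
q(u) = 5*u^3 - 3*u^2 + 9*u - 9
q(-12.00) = -9189.00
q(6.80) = 1485.64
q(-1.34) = -38.48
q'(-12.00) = 2241.00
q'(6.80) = 661.80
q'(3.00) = 126.00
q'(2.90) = 117.75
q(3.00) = 126.00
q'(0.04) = 8.78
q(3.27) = 163.18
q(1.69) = 21.78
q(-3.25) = -241.58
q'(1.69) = 41.70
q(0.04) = -8.64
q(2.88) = 111.48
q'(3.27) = 149.77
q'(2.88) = 116.14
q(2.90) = 113.82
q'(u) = 15*u^2 - 6*u + 9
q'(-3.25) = 186.94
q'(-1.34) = 43.97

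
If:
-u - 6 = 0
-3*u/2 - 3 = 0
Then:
No Solution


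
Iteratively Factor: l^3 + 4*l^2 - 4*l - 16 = (l + 4)*(l^2 - 4) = (l + 2)*(l + 4)*(l - 2)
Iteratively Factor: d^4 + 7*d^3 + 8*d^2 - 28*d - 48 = (d - 2)*(d^3 + 9*d^2 + 26*d + 24) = (d - 2)*(d + 4)*(d^2 + 5*d + 6) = (d - 2)*(d + 3)*(d + 4)*(d + 2)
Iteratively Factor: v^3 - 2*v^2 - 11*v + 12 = (v - 1)*(v^2 - v - 12) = (v - 4)*(v - 1)*(v + 3)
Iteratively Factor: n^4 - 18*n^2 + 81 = (n + 3)*(n^3 - 3*n^2 - 9*n + 27) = (n - 3)*(n + 3)*(n^2 - 9) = (n - 3)^2*(n + 3)*(n + 3)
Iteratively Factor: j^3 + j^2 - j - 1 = (j + 1)*(j^2 - 1) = (j + 1)^2*(j - 1)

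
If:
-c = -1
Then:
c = 1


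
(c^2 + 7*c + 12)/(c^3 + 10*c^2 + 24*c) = (c + 3)/(c*(c + 6))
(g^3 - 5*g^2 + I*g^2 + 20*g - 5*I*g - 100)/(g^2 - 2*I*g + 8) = (g^2 + 5*g*(-1 + I) - 25*I)/(g + 2*I)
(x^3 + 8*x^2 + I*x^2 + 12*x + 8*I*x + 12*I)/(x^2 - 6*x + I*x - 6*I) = (x^2 + 8*x + 12)/(x - 6)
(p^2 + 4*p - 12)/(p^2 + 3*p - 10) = (p + 6)/(p + 5)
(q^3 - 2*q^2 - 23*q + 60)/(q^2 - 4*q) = q + 2 - 15/q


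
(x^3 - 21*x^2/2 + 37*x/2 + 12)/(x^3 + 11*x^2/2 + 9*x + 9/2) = (2*x^3 - 21*x^2 + 37*x + 24)/(2*x^3 + 11*x^2 + 18*x + 9)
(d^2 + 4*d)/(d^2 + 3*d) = (d + 4)/(d + 3)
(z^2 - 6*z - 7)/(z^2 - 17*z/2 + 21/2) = 2*(z + 1)/(2*z - 3)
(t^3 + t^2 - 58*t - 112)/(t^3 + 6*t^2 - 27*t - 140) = (t^2 - 6*t - 16)/(t^2 - t - 20)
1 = 1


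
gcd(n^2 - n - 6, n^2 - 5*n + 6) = n - 3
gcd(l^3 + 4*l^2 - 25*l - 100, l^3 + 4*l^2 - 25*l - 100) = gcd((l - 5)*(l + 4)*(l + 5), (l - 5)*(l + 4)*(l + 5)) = l^3 + 4*l^2 - 25*l - 100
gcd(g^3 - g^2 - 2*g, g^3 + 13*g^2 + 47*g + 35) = g + 1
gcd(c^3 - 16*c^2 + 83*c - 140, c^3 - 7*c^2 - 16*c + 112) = c^2 - 11*c + 28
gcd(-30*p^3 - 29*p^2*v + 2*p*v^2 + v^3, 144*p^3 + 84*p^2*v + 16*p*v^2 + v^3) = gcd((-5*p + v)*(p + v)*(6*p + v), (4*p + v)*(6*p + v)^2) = 6*p + v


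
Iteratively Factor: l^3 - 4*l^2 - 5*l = (l + 1)*(l^2 - 5*l) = l*(l + 1)*(l - 5)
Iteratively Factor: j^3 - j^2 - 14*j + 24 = (j - 2)*(j^2 + j - 12) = (j - 3)*(j - 2)*(j + 4)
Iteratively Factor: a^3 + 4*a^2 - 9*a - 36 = (a + 3)*(a^2 + a - 12) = (a - 3)*(a + 3)*(a + 4)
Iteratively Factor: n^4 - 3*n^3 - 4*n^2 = (n - 4)*(n^3 + n^2) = n*(n - 4)*(n^2 + n) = n*(n - 4)*(n + 1)*(n)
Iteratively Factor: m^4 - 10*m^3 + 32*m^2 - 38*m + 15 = (m - 1)*(m^3 - 9*m^2 + 23*m - 15) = (m - 5)*(m - 1)*(m^2 - 4*m + 3) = (m - 5)*(m - 3)*(m - 1)*(m - 1)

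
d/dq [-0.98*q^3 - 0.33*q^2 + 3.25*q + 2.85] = -2.94*q^2 - 0.66*q + 3.25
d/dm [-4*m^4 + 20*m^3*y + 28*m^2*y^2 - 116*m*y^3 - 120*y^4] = -16*m^3 + 60*m^2*y + 56*m*y^2 - 116*y^3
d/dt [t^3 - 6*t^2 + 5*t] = 3*t^2 - 12*t + 5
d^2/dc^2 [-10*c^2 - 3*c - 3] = -20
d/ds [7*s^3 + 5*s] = 21*s^2 + 5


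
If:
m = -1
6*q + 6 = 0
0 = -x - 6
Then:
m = -1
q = -1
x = -6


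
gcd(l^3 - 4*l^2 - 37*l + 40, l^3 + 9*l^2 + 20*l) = l + 5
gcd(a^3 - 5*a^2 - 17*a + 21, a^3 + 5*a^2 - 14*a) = 1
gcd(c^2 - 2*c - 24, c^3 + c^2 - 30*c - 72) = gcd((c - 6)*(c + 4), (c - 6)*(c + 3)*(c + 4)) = c^2 - 2*c - 24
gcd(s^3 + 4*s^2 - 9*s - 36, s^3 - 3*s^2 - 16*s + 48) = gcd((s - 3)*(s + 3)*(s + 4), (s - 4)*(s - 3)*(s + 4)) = s^2 + s - 12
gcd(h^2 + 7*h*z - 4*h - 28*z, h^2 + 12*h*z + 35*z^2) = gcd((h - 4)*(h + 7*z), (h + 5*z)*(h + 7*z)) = h + 7*z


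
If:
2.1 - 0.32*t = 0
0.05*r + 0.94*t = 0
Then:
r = -123.38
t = 6.56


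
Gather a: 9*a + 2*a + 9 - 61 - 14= 11*a - 66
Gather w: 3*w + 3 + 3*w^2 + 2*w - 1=3*w^2 + 5*w + 2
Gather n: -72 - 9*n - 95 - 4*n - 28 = -13*n - 195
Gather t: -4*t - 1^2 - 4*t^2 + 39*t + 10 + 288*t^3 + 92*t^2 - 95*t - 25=288*t^3 + 88*t^2 - 60*t - 16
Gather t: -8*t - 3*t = -11*t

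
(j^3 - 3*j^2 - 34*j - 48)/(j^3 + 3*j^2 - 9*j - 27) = (j^2 - 6*j - 16)/(j^2 - 9)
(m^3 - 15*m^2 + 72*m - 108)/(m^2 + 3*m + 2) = (m^3 - 15*m^2 + 72*m - 108)/(m^2 + 3*m + 2)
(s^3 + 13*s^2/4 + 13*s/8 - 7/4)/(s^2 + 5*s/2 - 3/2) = (4*s^2 + 15*s + 14)/(4*(s + 3))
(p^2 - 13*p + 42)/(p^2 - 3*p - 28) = (p - 6)/(p + 4)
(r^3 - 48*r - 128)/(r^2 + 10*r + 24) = (r^2 - 4*r - 32)/(r + 6)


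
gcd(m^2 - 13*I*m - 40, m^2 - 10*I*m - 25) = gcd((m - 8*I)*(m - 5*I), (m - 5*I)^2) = m - 5*I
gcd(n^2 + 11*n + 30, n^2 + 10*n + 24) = n + 6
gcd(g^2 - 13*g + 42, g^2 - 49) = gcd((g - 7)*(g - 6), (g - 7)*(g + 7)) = g - 7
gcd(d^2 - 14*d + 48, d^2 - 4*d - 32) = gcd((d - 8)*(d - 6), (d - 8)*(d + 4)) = d - 8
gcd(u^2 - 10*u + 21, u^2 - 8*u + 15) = u - 3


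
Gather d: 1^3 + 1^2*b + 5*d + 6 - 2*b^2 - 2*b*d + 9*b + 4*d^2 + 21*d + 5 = -2*b^2 + 10*b + 4*d^2 + d*(26 - 2*b) + 12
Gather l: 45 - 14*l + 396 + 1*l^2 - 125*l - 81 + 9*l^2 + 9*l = 10*l^2 - 130*l + 360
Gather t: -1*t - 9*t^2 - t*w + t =-9*t^2 - t*w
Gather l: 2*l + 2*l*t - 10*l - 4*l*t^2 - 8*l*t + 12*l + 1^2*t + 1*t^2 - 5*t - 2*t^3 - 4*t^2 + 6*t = l*(-4*t^2 - 6*t + 4) - 2*t^3 - 3*t^2 + 2*t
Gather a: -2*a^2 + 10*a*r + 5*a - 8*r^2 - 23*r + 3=-2*a^2 + a*(10*r + 5) - 8*r^2 - 23*r + 3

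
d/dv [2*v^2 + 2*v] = 4*v + 2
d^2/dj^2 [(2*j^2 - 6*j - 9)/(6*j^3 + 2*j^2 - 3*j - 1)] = 2*(72*j^6 - 648*j^5 - 2052*j^4 - 900*j^3 + 174*j^2 - 36*j - 79)/(216*j^9 + 216*j^8 - 252*j^7 - 316*j^6 + 54*j^5 + 150*j^4 + 27*j^3 - 21*j^2 - 9*j - 1)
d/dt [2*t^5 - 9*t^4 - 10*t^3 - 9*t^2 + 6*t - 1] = 10*t^4 - 36*t^3 - 30*t^2 - 18*t + 6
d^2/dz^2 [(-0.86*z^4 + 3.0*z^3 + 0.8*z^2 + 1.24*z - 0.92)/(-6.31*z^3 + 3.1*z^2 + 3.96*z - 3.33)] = (-4.54747350886464e-13*z^7 - 121.563888*z^6 - 791.087892*z^5 + 1249.25628*z^4 - 456.238576*z^3 + 530.02812*z^2 - 324.627696*z - 2.59704)/(251.239591*z^9 - 370.28973*z^8 - 291.097968*z^7 + 832.741199*z^6 - 208.142892*z^5 - 549.087228*z^4 + 393.088221*z^3 + 53.532414*z^2 - 131.736132*z + 36.926037)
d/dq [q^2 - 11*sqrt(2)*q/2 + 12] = 2*q - 11*sqrt(2)/2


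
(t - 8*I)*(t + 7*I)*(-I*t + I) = -I*t^3 - t^2 + I*t^2 + t - 56*I*t + 56*I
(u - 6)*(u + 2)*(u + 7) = u^3 + 3*u^2 - 40*u - 84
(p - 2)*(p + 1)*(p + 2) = p^3 + p^2 - 4*p - 4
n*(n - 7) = n^2 - 7*n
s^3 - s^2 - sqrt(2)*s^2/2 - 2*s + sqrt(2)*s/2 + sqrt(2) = (s - 2)*(s + 1)*(s - sqrt(2)/2)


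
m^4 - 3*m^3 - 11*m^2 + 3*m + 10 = (m - 5)*(m - 1)*(m + 1)*(m + 2)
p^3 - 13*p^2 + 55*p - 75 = (p - 5)^2*(p - 3)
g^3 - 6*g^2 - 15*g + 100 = (g - 5)^2*(g + 4)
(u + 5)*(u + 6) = u^2 + 11*u + 30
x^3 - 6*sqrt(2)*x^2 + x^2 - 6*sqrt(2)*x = x*(x + 1)*(x - 6*sqrt(2))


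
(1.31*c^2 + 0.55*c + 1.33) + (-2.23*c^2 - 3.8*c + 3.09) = -0.92*c^2 - 3.25*c + 4.42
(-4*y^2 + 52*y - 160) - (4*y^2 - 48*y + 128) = -8*y^2 + 100*y - 288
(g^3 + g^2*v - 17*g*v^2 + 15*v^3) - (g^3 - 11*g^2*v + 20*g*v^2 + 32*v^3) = 12*g^2*v - 37*g*v^2 - 17*v^3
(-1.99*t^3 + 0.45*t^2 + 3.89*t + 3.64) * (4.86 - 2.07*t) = 4.1193*t^4 - 10.6029*t^3 - 5.8653*t^2 + 11.3706*t + 17.6904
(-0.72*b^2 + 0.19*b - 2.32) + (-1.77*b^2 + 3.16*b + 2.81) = -2.49*b^2 + 3.35*b + 0.49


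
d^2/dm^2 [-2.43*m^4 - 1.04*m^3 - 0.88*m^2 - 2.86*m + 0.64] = -29.16*m^2 - 6.24*m - 1.76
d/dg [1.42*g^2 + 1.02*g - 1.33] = 2.84*g + 1.02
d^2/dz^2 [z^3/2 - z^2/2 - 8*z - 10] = 3*z - 1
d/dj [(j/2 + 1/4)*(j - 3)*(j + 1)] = 3*j^2/2 - 3*j/2 - 2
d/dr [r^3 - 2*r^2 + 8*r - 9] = 3*r^2 - 4*r + 8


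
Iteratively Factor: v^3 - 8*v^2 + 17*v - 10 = (v - 5)*(v^2 - 3*v + 2) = (v - 5)*(v - 1)*(v - 2)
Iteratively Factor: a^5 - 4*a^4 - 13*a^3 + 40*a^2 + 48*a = (a + 3)*(a^4 - 7*a^3 + 8*a^2 + 16*a) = a*(a + 3)*(a^3 - 7*a^2 + 8*a + 16) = a*(a - 4)*(a + 3)*(a^2 - 3*a - 4) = a*(a - 4)*(a + 1)*(a + 3)*(a - 4)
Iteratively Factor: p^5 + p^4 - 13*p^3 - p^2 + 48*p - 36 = (p + 3)*(p^4 - 2*p^3 - 7*p^2 + 20*p - 12) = (p - 2)*(p + 3)*(p^3 - 7*p + 6) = (p - 2)*(p + 3)^2*(p^2 - 3*p + 2) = (p - 2)^2*(p + 3)^2*(p - 1)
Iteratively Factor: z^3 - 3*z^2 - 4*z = (z + 1)*(z^2 - 4*z) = z*(z + 1)*(z - 4)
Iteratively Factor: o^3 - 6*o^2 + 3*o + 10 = (o + 1)*(o^2 - 7*o + 10) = (o - 2)*(o + 1)*(o - 5)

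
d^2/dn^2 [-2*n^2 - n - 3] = -4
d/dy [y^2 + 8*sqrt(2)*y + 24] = 2*y + 8*sqrt(2)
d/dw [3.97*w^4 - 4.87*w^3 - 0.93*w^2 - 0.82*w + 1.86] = 15.88*w^3 - 14.61*w^2 - 1.86*w - 0.82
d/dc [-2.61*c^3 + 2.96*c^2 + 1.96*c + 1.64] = -7.83*c^2 + 5.92*c + 1.96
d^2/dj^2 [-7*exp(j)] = -7*exp(j)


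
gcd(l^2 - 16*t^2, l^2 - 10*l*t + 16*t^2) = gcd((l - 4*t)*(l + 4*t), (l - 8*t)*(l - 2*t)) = 1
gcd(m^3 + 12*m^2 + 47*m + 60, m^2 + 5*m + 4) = m + 4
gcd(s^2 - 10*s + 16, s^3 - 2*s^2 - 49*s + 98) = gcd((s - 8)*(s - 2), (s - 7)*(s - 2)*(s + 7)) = s - 2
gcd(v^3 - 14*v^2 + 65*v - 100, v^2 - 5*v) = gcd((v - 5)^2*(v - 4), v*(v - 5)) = v - 5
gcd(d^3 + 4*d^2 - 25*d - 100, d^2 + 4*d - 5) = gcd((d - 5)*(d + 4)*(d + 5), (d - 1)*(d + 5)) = d + 5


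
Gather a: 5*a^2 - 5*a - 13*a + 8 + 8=5*a^2 - 18*a + 16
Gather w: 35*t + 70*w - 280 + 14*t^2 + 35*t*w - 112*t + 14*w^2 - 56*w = 14*t^2 - 77*t + 14*w^2 + w*(35*t + 14) - 280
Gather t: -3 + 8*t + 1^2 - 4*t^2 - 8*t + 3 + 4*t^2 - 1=0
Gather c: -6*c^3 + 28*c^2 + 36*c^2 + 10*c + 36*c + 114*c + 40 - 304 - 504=-6*c^3 + 64*c^2 + 160*c - 768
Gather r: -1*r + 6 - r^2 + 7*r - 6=-r^2 + 6*r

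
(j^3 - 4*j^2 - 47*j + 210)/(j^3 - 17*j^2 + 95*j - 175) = (j^2 + j - 42)/(j^2 - 12*j + 35)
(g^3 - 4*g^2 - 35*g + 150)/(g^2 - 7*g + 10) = (g^2 + g - 30)/(g - 2)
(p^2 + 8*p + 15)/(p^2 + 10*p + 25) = (p + 3)/(p + 5)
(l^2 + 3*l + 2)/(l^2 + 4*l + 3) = (l + 2)/(l + 3)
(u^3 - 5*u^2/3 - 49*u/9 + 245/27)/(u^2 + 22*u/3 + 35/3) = (u^2 - 4*u + 35/9)/(u + 5)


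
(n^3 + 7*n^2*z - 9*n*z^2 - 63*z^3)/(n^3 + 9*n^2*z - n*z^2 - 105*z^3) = (n + 3*z)/(n + 5*z)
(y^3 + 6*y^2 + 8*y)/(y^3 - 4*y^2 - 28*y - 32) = y*(y + 4)/(y^2 - 6*y - 16)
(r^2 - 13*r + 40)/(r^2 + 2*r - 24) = (r^2 - 13*r + 40)/(r^2 + 2*r - 24)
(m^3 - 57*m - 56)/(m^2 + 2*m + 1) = (m^2 - m - 56)/(m + 1)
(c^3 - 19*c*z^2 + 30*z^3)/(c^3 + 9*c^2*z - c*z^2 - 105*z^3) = (c - 2*z)/(c + 7*z)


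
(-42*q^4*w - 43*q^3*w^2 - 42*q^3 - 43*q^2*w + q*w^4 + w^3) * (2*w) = -84*q^4*w^2 - 86*q^3*w^3 - 84*q^3*w - 86*q^2*w^2 + 2*q*w^5 + 2*w^4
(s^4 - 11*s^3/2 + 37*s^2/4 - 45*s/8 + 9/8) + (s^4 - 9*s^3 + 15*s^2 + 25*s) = 2*s^4 - 29*s^3/2 + 97*s^2/4 + 155*s/8 + 9/8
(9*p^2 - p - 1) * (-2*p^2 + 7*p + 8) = -18*p^4 + 65*p^3 + 67*p^2 - 15*p - 8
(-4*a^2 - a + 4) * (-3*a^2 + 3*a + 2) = 12*a^4 - 9*a^3 - 23*a^2 + 10*a + 8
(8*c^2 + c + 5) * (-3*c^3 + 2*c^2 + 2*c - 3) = -24*c^5 + 13*c^4 + 3*c^3 - 12*c^2 + 7*c - 15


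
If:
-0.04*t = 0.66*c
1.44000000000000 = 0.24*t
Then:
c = -0.36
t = 6.00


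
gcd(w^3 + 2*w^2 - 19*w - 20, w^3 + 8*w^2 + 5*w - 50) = w + 5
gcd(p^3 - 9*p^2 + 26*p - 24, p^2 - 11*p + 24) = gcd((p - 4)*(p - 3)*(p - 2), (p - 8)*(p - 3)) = p - 3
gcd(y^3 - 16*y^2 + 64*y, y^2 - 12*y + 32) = y - 8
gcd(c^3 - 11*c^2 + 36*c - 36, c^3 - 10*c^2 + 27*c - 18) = c^2 - 9*c + 18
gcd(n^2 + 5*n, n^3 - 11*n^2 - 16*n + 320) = n + 5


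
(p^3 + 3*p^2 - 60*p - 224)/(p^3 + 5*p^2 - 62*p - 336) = (p + 4)/(p + 6)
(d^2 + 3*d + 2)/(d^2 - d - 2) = (d + 2)/(d - 2)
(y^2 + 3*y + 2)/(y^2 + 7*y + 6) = (y + 2)/(y + 6)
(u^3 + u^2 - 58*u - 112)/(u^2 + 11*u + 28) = (u^2 - 6*u - 16)/(u + 4)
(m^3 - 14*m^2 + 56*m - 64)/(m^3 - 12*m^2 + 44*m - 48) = (m - 8)/(m - 6)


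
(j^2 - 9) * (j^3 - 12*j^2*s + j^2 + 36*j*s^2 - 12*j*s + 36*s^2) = j^5 - 12*j^4*s + j^4 + 36*j^3*s^2 - 12*j^3*s - 9*j^3 + 36*j^2*s^2 + 108*j^2*s - 9*j^2 - 324*j*s^2 + 108*j*s - 324*s^2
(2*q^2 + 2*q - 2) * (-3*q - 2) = -6*q^3 - 10*q^2 + 2*q + 4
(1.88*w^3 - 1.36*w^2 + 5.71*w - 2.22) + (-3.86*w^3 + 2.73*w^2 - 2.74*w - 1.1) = -1.98*w^3 + 1.37*w^2 + 2.97*w - 3.32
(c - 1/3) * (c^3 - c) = c^4 - c^3/3 - c^2 + c/3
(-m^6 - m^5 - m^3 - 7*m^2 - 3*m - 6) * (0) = 0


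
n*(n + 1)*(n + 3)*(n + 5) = n^4 + 9*n^3 + 23*n^2 + 15*n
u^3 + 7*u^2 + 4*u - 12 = (u - 1)*(u + 2)*(u + 6)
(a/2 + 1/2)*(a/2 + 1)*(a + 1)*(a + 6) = a^4/4 + 5*a^3/2 + 29*a^2/4 + 8*a + 3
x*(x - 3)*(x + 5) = x^3 + 2*x^2 - 15*x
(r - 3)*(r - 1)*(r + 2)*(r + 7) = r^4 + 5*r^3 - 19*r^2 - 29*r + 42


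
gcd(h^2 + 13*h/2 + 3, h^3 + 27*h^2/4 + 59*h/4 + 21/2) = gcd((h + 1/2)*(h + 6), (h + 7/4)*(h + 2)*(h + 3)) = 1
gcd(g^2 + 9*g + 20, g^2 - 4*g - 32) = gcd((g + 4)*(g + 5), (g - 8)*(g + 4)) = g + 4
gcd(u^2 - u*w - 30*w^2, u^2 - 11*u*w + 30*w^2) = u - 6*w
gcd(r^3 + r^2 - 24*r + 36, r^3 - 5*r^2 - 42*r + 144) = r^2 + 3*r - 18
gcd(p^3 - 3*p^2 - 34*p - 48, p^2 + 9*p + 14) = p + 2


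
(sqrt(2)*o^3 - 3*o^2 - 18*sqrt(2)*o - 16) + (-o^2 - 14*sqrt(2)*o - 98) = sqrt(2)*o^3 - 4*o^2 - 32*sqrt(2)*o - 114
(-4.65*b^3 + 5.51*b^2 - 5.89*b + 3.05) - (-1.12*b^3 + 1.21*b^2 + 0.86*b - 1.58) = -3.53*b^3 + 4.3*b^2 - 6.75*b + 4.63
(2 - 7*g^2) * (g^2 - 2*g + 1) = -7*g^4 + 14*g^3 - 5*g^2 - 4*g + 2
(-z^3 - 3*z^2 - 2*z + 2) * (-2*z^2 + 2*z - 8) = 2*z^5 + 4*z^4 + 6*z^3 + 16*z^2 + 20*z - 16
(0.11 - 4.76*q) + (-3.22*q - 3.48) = -7.98*q - 3.37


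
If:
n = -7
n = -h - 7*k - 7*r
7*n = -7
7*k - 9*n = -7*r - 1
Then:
No Solution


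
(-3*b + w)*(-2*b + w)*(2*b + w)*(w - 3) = 12*b^3*w - 36*b^3 - 4*b^2*w^2 + 12*b^2*w - 3*b*w^3 + 9*b*w^2 + w^4 - 3*w^3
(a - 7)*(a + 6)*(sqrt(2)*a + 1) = sqrt(2)*a^3 - sqrt(2)*a^2 + a^2 - 42*sqrt(2)*a - a - 42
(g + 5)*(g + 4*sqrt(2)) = g^2 + 5*g + 4*sqrt(2)*g + 20*sqrt(2)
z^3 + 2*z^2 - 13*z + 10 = (z - 2)*(z - 1)*(z + 5)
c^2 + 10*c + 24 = (c + 4)*(c + 6)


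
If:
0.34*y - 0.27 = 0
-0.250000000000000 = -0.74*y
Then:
No Solution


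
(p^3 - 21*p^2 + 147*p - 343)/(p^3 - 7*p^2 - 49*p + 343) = (p - 7)/(p + 7)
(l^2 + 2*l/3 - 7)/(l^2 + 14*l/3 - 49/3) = (l + 3)/(l + 7)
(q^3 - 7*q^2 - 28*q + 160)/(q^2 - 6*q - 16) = (q^2 + q - 20)/(q + 2)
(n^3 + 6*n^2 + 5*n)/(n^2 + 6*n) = (n^2 + 6*n + 5)/(n + 6)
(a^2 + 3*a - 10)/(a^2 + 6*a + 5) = (a - 2)/(a + 1)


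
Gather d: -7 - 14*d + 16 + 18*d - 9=4*d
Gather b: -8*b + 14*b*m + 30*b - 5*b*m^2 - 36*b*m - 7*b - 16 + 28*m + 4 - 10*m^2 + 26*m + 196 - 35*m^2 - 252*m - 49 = b*(-5*m^2 - 22*m + 15) - 45*m^2 - 198*m + 135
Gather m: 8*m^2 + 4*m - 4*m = 8*m^2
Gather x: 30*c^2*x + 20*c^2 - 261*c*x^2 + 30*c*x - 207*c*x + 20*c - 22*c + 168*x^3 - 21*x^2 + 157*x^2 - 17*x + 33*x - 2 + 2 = 20*c^2 - 2*c + 168*x^3 + x^2*(136 - 261*c) + x*(30*c^2 - 177*c + 16)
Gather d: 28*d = 28*d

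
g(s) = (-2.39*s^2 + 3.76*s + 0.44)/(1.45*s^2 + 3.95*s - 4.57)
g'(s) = (3.76 - 4.78*s)/(1.45*s^2 + 3.95*s - 4.57) + (-2.9*s - 3.95)*(-2.39*s^2 + 3.76*s + 0.44)/(1.45*s^2 + 3.95*s - 4.57)^2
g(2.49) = -0.35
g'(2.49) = -0.30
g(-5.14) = -6.11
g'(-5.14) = -2.87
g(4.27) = -0.70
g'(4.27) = -0.14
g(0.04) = -0.13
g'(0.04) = -0.93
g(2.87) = -0.45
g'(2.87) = -0.24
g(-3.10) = 11.87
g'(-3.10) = -27.21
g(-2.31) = 3.52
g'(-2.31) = -4.11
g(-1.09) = 0.91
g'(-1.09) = -1.15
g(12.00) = -1.19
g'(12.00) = -0.03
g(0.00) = -0.10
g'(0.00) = -0.91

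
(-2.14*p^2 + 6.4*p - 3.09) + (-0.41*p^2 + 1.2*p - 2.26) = -2.55*p^2 + 7.6*p - 5.35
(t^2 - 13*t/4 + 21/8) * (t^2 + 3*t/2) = t^4 - 7*t^3/4 - 9*t^2/4 + 63*t/16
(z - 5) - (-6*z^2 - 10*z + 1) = 6*z^2 + 11*z - 6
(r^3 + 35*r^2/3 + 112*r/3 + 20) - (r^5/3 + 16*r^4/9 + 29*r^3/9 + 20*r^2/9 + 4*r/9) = -r^5/3 - 16*r^4/9 - 20*r^3/9 + 85*r^2/9 + 332*r/9 + 20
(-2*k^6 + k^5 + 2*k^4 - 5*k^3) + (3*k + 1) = -2*k^6 + k^5 + 2*k^4 - 5*k^3 + 3*k + 1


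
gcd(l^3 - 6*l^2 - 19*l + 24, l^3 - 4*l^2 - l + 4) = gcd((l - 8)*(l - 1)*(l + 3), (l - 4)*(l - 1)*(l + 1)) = l - 1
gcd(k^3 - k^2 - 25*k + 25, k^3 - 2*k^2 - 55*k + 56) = k - 1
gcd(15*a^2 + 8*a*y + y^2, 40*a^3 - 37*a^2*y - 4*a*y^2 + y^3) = 5*a + y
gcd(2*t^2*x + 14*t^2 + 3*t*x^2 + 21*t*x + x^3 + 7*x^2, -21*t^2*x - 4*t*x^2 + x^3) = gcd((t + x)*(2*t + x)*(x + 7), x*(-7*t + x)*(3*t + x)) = 1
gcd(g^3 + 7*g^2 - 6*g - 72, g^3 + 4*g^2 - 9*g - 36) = g^2 + g - 12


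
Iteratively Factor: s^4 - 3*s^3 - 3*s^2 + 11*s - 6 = (s - 1)*(s^3 - 2*s^2 - 5*s + 6) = (s - 1)^2*(s^2 - s - 6) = (s - 1)^2*(s + 2)*(s - 3)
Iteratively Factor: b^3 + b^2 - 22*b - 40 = (b - 5)*(b^2 + 6*b + 8) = (b - 5)*(b + 2)*(b + 4)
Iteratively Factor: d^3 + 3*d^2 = (d)*(d^2 + 3*d) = d*(d + 3)*(d)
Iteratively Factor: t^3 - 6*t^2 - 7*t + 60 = (t - 5)*(t^2 - t - 12) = (t - 5)*(t - 4)*(t + 3)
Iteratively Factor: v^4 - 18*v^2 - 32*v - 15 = (v - 5)*(v^3 + 5*v^2 + 7*v + 3) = (v - 5)*(v + 1)*(v^2 + 4*v + 3) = (v - 5)*(v + 1)^2*(v + 3)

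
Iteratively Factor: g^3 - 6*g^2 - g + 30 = (g - 5)*(g^2 - g - 6) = (g - 5)*(g + 2)*(g - 3)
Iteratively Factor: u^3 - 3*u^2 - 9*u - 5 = (u + 1)*(u^2 - 4*u - 5) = (u + 1)^2*(u - 5)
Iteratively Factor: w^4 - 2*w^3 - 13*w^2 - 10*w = (w - 5)*(w^3 + 3*w^2 + 2*w) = w*(w - 5)*(w^2 + 3*w + 2) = w*(w - 5)*(w + 2)*(w + 1)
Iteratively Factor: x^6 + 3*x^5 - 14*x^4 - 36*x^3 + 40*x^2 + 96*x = (x + 4)*(x^5 - x^4 - 10*x^3 + 4*x^2 + 24*x) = x*(x + 4)*(x^4 - x^3 - 10*x^2 + 4*x + 24) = x*(x - 3)*(x + 4)*(x^3 + 2*x^2 - 4*x - 8) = x*(x - 3)*(x + 2)*(x + 4)*(x^2 - 4) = x*(x - 3)*(x + 2)^2*(x + 4)*(x - 2)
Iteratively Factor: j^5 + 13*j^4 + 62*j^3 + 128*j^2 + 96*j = (j + 4)*(j^4 + 9*j^3 + 26*j^2 + 24*j) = (j + 4)^2*(j^3 + 5*j^2 + 6*j) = (j + 2)*(j + 4)^2*(j^2 + 3*j) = (j + 2)*(j + 3)*(j + 4)^2*(j)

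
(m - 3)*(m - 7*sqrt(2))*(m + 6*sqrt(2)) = m^3 - 3*m^2 - sqrt(2)*m^2 - 84*m + 3*sqrt(2)*m + 252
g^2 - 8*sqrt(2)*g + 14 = (g - 7*sqrt(2))*(g - sqrt(2))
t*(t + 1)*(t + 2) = t^3 + 3*t^2 + 2*t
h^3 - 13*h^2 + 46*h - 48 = (h - 8)*(h - 3)*(h - 2)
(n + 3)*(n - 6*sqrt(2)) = n^2 - 6*sqrt(2)*n + 3*n - 18*sqrt(2)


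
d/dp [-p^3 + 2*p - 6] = 2 - 3*p^2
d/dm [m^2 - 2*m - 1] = 2*m - 2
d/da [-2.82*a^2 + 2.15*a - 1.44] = 2.15 - 5.64*a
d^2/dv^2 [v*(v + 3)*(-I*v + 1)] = -6*I*v + 2 - 6*I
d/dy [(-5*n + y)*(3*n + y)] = -2*n + 2*y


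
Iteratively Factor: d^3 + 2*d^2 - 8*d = (d)*(d^2 + 2*d - 8) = d*(d + 4)*(d - 2)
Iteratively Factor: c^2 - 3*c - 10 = (c - 5)*(c + 2)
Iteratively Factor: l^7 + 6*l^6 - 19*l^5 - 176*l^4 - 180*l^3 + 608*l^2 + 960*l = (l)*(l^6 + 6*l^5 - 19*l^4 - 176*l^3 - 180*l^2 + 608*l + 960) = l*(l + 3)*(l^5 + 3*l^4 - 28*l^3 - 92*l^2 + 96*l + 320) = l*(l + 2)*(l + 3)*(l^4 + l^3 - 30*l^2 - 32*l + 160) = l*(l - 5)*(l + 2)*(l + 3)*(l^3 + 6*l^2 - 32) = l*(l - 5)*(l - 2)*(l + 2)*(l + 3)*(l^2 + 8*l + 16) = l*(l - 5)*(l - 2)*(l + 2)*(l + 3)*(l + 4)*(l + 4)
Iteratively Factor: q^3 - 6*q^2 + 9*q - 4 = (q - 1)*(q^2 - 5*q + 4) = (q - 1)^2*(q - 4)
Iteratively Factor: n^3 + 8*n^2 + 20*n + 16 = (n + 4)*(n^2 + 4*n + 4) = (n + 2)*(n + 4)*(n + 2)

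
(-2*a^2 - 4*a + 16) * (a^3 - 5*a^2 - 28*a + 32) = -2*a^5 + 6*a^4 + 92*a^3 - 32*a^2 - 576*a + 512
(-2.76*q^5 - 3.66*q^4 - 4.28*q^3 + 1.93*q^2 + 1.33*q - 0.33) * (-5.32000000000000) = 14.6832*q^5 + 19.4712*q^4 + 22.7696*q^3 - 10.2676*q^2 - 7.0756*q + 1.7556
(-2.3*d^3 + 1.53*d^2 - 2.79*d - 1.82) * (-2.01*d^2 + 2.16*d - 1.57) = 4.623*d^5 - 8.0433*d^4 + 12.5237*d^3 - 4.7703*d^2 + 0.4491*d + 2.8574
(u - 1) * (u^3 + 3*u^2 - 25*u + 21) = u^4 + 2*u^3 - 28*u^2 + 46*u - 21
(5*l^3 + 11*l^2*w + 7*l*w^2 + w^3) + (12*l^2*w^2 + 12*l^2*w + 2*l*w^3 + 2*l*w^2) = 5*l^3 + 12*l^2*w^2 + 23*l^2*w + 2*l*w^3 + 9*l*w^2 + w^3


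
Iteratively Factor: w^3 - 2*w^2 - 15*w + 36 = (w - 3)*(w^2 + w - 12) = (w - 3)*(w + 4)*(w - 3)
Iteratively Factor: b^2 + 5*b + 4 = (b + 1)*(b + 4)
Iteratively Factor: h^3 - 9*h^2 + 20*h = (h - 5)*(h^2 - 4*h) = h*(h - 5)*(h - 4)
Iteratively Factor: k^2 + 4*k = (k)*(k + 4)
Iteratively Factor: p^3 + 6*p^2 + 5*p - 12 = (p + 3)*(p^2 + 3*p - 4) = (p - 1)*(p + 3)*(p + 4)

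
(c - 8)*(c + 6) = c^2 - 2*c - 48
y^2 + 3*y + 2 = (y + 1)*(y + 2)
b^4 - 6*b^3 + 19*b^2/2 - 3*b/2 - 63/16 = (b - 7/2)*(b - 3/2)^2*(b + 1/2)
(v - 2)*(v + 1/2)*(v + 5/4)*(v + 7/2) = v^4 + 13*v^3/4 - 15*v^2/4 - 181*v/16 - 35/8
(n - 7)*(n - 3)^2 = n^3 - 13*n^2 + 51*n - 63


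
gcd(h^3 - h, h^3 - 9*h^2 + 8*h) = h^2 - h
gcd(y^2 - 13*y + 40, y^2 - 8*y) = y - 8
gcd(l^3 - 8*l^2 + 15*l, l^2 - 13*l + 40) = l - 5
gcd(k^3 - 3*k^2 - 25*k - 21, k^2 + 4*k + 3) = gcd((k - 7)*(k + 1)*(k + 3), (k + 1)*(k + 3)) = k^2 + 4*k + 3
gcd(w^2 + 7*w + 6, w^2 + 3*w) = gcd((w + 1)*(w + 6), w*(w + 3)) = 1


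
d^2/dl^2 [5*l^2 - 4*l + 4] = 10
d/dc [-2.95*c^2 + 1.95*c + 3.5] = 1.95 - 5.9*c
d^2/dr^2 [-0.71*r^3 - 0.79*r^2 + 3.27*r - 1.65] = -4.26*r - 1.58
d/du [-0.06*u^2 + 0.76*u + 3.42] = 0.76 - 0.12*u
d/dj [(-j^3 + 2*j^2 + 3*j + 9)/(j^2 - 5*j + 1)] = (-j^4 + 10*j^3 - 16*j^2 - 14*j + 48)/(j^4 - 10*j^3 + 27*j^2 - 10*j + 1)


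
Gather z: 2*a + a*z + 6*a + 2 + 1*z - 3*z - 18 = 8*a + z*(a - 2) - 16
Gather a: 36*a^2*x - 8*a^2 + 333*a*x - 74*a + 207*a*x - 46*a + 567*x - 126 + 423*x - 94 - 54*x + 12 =a^2*(36*x - 8) + a*(540*x - 120) + 936*x - 208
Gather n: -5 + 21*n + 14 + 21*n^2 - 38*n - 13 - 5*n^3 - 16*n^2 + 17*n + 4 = -5*n^3 + 5*n^2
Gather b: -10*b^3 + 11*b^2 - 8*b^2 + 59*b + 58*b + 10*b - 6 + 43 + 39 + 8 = -10*b^3 + 3*b^2 + 127*b + 84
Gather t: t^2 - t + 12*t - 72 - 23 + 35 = t^2 + 11*t - 60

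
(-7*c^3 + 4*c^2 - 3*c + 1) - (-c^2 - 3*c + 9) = -7*c^3 + 5*c^2 - 8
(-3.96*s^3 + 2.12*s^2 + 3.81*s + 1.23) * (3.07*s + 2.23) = -12.1572*s^4 - 2.3224*s^3 + 16.4243*s^2 + 12.2724*s + 2.7429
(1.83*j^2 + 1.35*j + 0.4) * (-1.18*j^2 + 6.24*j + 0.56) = -2.1594*j^4 + 9.8262*j^3 + 8.9768*j^2 + 3.252*j + 0.224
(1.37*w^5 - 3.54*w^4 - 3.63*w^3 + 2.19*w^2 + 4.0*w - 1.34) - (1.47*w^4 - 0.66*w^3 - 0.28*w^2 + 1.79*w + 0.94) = 1.37*w^5 - 5.01*w^4 - 2.97*w^3 + 2.47*w^2 + 2.21*w - 2.28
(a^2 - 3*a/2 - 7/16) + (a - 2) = a^2 - a/2 - 39/16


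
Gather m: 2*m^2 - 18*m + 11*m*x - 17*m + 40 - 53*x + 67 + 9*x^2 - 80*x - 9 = 2*m^2 + m*(11*x - 35) + 9*x^2 - 133*x + 98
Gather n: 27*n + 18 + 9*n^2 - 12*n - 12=9*n^2 + 15*n + 6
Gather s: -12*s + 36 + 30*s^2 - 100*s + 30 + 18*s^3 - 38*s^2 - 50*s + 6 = 18*s^3 - 8*s^2 - 162*s + 72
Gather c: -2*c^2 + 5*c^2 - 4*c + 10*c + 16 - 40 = 3*c^2 + 6*c - 24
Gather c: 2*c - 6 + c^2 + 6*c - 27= c^2 + 8*c - 33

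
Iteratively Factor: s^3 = (s)*(s^2) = s^2*(s)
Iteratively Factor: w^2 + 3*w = (w + 3)*(w)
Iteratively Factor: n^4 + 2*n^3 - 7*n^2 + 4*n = (n - 1)*(n^3 + 3*n^2 - 4*n) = (n - 1)*(n + 4)*(n^2 - n) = (n - 1)^2*(n + 4)*(n)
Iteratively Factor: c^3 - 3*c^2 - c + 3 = (c - 1)*(c^2 - 2*c - 3) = (c - 3)*(c - 1)*(c + 1)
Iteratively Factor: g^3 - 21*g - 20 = (g + 4)*(g^2 - 4*g - 5) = (g - 5)*(g + 4)*(g + 1)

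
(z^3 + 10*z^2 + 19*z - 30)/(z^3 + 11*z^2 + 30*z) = (z - 1)/z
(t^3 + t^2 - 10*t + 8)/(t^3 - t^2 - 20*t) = (t^2 - 3*t + 2)/(t*(t - 5))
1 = 1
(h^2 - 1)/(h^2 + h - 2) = (h + 1)/(h + 2)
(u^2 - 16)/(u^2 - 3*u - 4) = (u + 4)/(u + 1)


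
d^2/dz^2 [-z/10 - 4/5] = 0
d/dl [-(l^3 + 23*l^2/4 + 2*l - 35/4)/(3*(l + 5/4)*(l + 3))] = (-16*l^4 - 136*l^3 - 539*l^2 - 970*l - 715)/(3*(16*l^4 + 136*l^3 + 409*l^2 + 510*l + 225))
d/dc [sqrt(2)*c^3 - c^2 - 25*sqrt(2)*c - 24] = 3*sqrt(2)*c^2 - 2*c - 25*sqrt(2)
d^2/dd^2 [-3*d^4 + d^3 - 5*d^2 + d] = -36*d^2 + 6*d - 10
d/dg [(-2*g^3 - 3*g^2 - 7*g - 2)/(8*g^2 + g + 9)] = (-16*g^4 - 4*g^3 - g^2 - 22*g - 61)/(64*g^4 + 16*g^3 + 145*g^2 + 18*g + 81)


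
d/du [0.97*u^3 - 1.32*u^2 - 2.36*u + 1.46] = 2.91*u^2 - 2.64*u - 2.36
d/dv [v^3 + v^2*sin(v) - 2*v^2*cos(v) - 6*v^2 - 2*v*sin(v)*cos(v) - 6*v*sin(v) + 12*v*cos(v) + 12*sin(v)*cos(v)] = 2*v^2*sin(v) + v^2*cos(v) + 3*v^2 - 10*sqrt(2)*v*sin(v + pi/4) - 2*v*cos(2*v) - 12*v - 6*sin(v) - sin(2*v) + 12*cos(v) + 12*cos(2*v)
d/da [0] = 0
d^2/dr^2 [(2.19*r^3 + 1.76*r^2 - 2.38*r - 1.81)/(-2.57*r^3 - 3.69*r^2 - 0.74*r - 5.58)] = (18.2876060000001*r^6 + 119.307624*r^5 + 675.833928*r^4 + 781.14712*r^3 - 77.868318*r^2 - 829.244952*r - 201.809332)/(16.974593*r^9 + 73.116243*r^8 + 119.643009*r^7 + 202.915287*r^6 + 351.950622*r^5 + 297.66771*r^4 + 331.887356*r^3 + 353.846772*r^2 + 69.122808*r + 173.741112)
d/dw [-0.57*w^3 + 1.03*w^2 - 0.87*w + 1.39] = -1.71*w^2 + 2.06*w - 0.87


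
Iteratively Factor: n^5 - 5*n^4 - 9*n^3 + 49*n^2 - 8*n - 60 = (n - 2)*(n^4 - 3*n^3 - 15*n^2 + 19*n + 30) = (n - 2)*(n + 1)*(n^3 - 4*n^2 - 11*n + 30) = (n - 5)*(n - 2)*(n + 1)*(n^2 + n - 6) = (n - 5)*(n - 2)*(n + 1)*(n + 3)*(n - 2)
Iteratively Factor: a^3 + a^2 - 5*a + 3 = (a - 1)*(a^2 + 2*a - 3) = (a - 1)^2*(a + 3)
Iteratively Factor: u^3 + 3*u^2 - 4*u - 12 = (u + 2)*(u^2 + u - 6) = (u - 2)*(u + 2)*(u + 3)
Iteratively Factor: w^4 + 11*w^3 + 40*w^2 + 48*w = (w + 4)*(w^3 + 7*w^2 + 12*w) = (w + 3)*(w + 4)*(w^2 + 4*w) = (w + 3)*(w + 4)^2*(w)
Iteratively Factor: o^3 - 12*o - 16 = (o + 2)*(o^2 - 2*o - 8) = (o - 4)*(o + 2)*(o + 2)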